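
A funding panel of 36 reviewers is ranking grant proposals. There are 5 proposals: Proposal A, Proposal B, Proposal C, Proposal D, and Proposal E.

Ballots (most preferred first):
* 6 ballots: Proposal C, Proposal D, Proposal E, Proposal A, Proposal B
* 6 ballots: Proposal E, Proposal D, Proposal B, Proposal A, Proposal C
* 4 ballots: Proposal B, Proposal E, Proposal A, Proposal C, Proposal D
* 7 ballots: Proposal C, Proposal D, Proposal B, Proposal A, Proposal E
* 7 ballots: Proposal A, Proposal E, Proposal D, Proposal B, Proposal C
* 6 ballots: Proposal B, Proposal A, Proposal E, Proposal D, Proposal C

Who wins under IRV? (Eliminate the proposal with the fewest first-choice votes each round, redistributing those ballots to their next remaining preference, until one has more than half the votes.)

Proposal B

Round 1: Proposal A 7, Proposal B 10, Proposal C 13, Proposal D 0, Proposal E 6. Proposal D eliminated.
Round 2: Proposal A 7, Proposal B 10, Proposal C 13, Proposal E 6. Proposal E eliminated.
Round 3: Proposal A 7, Proposal B 16, Proposal C 13. Proposal A eliminated.
Round 4: Proposal B 23, Proposal C 13. Proposal B has a majority (≥19).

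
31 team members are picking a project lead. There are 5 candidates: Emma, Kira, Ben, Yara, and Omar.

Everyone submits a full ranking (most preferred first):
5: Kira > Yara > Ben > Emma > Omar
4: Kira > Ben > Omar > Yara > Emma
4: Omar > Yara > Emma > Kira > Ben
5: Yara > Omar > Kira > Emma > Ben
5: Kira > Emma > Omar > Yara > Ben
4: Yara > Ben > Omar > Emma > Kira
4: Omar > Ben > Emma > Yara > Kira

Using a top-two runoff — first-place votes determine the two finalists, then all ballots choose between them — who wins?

Round 1 first-place votes: Emma 0, Kira 14, Ben 0, Yara 9, Omar 8. Kira and Yara advance.
Runoff: Kira is ranked above Yara on 14 ballots, Yara above Kira on 17.

Yara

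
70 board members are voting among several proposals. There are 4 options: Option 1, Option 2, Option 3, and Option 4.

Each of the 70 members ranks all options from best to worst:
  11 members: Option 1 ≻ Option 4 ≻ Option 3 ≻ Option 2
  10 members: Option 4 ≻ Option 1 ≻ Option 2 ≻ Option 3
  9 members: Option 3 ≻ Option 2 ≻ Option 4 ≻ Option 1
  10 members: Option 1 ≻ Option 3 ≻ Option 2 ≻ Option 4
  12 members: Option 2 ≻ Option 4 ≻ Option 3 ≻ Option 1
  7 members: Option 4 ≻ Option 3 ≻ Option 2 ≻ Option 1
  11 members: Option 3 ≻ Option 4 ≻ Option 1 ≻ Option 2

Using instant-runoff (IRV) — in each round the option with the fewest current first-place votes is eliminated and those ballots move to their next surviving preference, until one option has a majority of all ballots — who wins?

Round 1: Option 1 21, Option 2 12, Option 3 20, Option 4 17. Option 2 eliminated.
Round 2: Option 1 21, Option 3 20, Option 4 29. Option 3 eliminated.
Round 3: Option 1 21, Option 4 49. Option 4 has a majority (≥36).

Option 4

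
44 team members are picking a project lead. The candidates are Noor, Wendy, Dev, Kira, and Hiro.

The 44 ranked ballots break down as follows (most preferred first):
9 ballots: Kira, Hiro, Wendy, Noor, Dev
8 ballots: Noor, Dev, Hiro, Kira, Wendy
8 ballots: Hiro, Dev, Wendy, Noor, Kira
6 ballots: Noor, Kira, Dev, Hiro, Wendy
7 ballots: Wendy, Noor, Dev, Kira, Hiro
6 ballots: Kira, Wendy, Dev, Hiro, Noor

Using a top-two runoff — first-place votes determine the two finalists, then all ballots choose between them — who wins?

Round 1 first-place votes: Noor 14, Wendy 7, Dev 0, Kira 15, Hiro 8. Kira and Noor advance.
Runoff: Kira is ranked above Noor on 15 ballots, Noor above Kira on 29.

Noor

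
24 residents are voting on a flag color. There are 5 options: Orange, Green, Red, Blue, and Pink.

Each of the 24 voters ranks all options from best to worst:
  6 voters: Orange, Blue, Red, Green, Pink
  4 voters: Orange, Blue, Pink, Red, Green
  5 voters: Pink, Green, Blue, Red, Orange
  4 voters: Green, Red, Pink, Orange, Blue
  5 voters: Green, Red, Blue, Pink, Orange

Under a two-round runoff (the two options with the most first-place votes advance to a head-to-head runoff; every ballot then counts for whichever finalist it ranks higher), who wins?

Green

Round 1 first-place votes: Orange 10, Green 9, Red 0, Blue 0, Pink 5. Orange and Green advance.
Runoff: Orange is ranked above Green on 10 ballots, Green above Orange on 14.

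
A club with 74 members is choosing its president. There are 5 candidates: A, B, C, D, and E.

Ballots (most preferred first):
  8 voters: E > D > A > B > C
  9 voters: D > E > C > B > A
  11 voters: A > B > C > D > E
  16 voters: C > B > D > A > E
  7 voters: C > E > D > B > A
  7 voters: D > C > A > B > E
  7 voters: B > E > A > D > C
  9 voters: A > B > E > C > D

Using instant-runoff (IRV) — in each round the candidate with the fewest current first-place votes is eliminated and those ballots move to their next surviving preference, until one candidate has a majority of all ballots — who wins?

D

Round 1: A 20, B 7, C 23, D 16, E 8. B eliminated.
Round 2: A 20, C 23, D 16, E 15. E eliminated.
Round 3: A 27, C 23, D 24. C eliminated.
Round 4: A 27, D 47. D has a majority (≥38).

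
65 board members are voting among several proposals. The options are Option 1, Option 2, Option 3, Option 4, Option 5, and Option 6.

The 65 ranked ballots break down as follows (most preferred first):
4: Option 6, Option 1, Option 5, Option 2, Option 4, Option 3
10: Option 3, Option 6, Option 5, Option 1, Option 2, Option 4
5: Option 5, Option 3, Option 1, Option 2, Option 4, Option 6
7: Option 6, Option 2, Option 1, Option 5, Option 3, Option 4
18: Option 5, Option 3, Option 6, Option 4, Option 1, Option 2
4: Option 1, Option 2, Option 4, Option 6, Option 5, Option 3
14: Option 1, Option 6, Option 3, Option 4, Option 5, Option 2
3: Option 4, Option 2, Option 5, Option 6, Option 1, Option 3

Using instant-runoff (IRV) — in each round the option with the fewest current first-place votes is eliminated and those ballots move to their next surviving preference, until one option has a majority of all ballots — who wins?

Round 1: Option 1 18, Option 2 0, Option 3 10, Option 4 3, Option 5 23, Option 6 11. Option 2 eliminated.
Round 2: Option 1 18, Option 3 10, Option 4 3, Option 5 23, Option 6 11. Option 4 eliminated.
Round 3: Option 1 18, Option 3 10, Option 5 26, Option 6 11. Option 3 eliminated.
Round 4: Option 1 18, Option 5 26, Option 6 21. Option 1 eliminated.
Round 5: Option 5 26, Option 6 39. Option 6 has a majority (≥33).

Option 6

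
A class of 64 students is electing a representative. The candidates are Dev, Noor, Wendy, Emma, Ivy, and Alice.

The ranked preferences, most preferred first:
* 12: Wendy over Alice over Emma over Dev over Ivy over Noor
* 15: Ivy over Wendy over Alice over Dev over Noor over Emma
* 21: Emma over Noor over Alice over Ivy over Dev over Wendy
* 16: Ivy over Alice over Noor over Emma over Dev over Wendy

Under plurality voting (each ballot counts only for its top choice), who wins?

Ivy

First-place votes: Dev 0, Noor 0, Wendy 12, Emma 21, Ivy 31, Alice 0.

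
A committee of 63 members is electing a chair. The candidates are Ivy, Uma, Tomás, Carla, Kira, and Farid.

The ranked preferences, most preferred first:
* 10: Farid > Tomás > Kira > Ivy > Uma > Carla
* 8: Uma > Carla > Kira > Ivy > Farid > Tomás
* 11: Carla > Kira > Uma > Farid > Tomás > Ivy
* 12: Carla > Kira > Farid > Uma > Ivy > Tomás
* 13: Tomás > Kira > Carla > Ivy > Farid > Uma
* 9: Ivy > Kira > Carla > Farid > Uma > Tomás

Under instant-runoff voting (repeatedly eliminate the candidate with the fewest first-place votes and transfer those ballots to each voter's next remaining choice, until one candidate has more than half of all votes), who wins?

Round 1: Ivy 9, Uma 8, Tomás 13, Carla 23, Kira 0, Farid 10. Kira eliminated.
Round 2: Ivy 9, Uma 8, Tomás 13, Carla 23, Farid 10. Uma eliminated.
Round 3: Ivy 9, Tomás 13, Carla 31, Farid 10. Ivy eliminated.
Round 4: Tomás 13, Carla 40, Farid 10. Carla has a majority (≥32).

Carla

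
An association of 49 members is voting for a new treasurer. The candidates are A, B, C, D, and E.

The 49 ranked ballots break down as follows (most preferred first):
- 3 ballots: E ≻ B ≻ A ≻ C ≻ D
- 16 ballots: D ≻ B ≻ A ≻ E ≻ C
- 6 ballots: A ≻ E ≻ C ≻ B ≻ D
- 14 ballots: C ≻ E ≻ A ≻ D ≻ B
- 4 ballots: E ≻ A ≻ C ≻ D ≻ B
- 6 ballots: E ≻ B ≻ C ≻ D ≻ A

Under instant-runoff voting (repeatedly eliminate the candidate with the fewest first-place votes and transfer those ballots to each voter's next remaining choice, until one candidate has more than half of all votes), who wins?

E

Round 1: A 6, B 0, C 14, D 16, E 13. B eliminated.
Round 2: A 6, C 14, D 16, E 13. A eliminated.
Round 3: C 14, D 16, E 19. C eliminated.
Round 4: D 16, E 33. E has a majority (≥25).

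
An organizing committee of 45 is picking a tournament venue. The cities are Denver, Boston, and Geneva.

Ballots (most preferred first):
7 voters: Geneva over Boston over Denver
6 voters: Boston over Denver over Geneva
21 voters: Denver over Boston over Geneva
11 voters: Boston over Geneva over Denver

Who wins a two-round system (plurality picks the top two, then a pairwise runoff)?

Round 1 first-place votes: Denver 21, Boston 17, Geneva 7. Denver and Boston advance.
Runoff: Denver is ranked above Boston on 21 ballots, Boston above Denver on 24.

Boston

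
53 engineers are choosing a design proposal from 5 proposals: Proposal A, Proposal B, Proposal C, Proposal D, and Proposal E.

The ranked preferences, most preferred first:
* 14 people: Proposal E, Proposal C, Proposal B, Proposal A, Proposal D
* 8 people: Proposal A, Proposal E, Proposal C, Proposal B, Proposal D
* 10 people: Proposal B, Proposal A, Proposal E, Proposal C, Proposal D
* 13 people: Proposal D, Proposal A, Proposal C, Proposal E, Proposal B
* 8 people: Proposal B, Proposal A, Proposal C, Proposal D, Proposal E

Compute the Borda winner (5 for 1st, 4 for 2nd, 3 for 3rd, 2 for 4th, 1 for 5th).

Proposal A

Proposal A: 14×2 + 8×5 + 10×4 + 13×4 + 8×4 = 192
Proposal B: 14×3 + 8×2 + 10×5 + 13×1 + 8×5 = 161
Proposal C: 14×4 + 8×3 + 10×2 + 13×3 + 8×3 = 163
Proposal D: 14×1 + 8×1 + 10×1 + 13×5 + 8×2 = 113
Proposal E: 14×5 + 8×4 + 10×3 + 13×2 + 8×1 = 166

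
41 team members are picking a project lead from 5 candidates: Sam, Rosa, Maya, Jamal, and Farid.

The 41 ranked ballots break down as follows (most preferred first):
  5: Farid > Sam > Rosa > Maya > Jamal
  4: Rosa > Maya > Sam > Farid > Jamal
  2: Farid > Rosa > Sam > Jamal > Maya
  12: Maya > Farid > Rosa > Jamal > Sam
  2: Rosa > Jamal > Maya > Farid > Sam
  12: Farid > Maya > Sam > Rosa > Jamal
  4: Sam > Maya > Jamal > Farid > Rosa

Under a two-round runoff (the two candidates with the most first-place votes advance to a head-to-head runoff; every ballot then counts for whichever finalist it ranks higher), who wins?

Round 1 first-place votes: Sam 4, Rosa 6, Maya 12, Jamal 0, Farid 19. Farid and Maya advance.
Runoff: Farid is ranked above Maya on 19 ballots, Maya above Farid on 22.

Maya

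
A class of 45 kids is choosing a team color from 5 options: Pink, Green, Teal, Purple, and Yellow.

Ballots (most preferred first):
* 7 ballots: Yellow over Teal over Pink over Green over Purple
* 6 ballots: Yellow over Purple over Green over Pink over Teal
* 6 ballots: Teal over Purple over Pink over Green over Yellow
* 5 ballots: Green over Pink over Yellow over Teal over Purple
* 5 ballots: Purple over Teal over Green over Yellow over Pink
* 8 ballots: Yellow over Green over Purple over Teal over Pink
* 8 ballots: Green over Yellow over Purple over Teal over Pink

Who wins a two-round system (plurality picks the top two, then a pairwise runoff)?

Green

Round 1 first-place votes: Pink 0, Green 13, Teal 6, Purple 5, Yellow 21. Yellow and Green advance.
Runoff: Yellow is ranked above Green on 21 ballots, Green above Yellow on 24.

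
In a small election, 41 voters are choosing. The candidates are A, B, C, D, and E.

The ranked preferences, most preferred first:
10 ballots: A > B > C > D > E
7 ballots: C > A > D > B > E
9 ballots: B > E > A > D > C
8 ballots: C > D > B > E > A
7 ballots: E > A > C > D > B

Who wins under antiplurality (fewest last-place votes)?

D

Last-place votes: A 8, B 7, C 9, D 0, E 17.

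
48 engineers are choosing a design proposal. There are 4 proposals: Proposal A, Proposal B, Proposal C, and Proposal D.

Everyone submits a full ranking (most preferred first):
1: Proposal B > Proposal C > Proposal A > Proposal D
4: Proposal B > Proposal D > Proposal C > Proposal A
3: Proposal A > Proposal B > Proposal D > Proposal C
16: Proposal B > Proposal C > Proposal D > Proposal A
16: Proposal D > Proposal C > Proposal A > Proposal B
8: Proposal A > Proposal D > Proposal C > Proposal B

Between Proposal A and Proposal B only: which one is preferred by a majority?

Proposal A

Proposal A is ranked above Proposal B on 27 ballots; Proposal B above Proposal A on 21.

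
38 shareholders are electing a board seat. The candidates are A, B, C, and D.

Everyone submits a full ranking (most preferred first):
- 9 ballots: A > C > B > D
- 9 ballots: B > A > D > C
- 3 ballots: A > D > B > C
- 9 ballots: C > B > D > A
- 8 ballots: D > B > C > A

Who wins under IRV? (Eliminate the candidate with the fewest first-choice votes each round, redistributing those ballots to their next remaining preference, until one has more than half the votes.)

Round 1: A 12, B 9, C 9, D 8. D eliminated.
Round 2: A 12, B 17, C 9. C eliminated.
Round 3: A 12, B 26. B has a majority (≥20).

B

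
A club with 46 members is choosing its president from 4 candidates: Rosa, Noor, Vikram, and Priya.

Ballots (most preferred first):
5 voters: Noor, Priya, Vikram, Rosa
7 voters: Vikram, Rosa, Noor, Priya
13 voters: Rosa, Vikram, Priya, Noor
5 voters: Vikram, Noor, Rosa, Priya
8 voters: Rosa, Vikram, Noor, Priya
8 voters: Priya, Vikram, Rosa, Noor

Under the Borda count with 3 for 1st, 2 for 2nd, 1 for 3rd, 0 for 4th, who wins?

Rosa: 5×0 + 7×2 + 13×3 + 5×1 + 8×3 + 8×1 = 90
Noor: 5×3 + 7×1 + 13×0 + 5×2 + 8×1 + 8×0 = 40
Vikram: 5×1 + 7×3 + 13×2 + 5×3 + 8×2 + 8×2 = 99
Priya: 5×2 + 7×0 + 13×1 + 5×0 + 8×0 + 8×3 = 47

Vikram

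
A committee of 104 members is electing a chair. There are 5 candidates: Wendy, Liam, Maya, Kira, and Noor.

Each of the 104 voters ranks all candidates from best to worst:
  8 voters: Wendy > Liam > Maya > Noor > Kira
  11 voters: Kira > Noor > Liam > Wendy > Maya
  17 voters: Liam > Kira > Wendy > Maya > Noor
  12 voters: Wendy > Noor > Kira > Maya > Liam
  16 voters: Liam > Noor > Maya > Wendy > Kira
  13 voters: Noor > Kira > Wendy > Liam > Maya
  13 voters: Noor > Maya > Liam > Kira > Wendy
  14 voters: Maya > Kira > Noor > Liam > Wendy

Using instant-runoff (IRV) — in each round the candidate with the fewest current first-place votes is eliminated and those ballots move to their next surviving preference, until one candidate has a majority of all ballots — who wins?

Round 1: Wendy 20, Liam 33, Maya 14, Kira 11, Noor 26. Kira eliminated.
Round 2: Wendy 20, Liam 33, Maya 14, Noor 37. Maya eliminated.
Round 3: Wendy 20, Liam 33, Noor 51. Wendy eliminated.
Round 4: Liam 41, Noor 63. Noor has a majority (≥53).

Noor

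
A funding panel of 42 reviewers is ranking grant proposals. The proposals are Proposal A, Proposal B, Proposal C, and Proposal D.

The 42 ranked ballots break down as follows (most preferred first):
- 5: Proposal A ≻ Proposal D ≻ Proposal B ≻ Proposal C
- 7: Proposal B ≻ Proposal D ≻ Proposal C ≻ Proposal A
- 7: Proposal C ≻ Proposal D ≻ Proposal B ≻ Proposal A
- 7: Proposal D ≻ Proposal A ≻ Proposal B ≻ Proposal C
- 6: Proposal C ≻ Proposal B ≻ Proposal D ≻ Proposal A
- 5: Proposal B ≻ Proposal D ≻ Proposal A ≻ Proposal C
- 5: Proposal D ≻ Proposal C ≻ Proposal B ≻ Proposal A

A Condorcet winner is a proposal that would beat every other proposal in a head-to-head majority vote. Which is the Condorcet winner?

Proposal D

Proposal D vs Proposal A: 37–5
Proposal D vs Proposal B: 24–18
Proposal D vs Proposal C: 29–13
Proposal D beats every other proposal.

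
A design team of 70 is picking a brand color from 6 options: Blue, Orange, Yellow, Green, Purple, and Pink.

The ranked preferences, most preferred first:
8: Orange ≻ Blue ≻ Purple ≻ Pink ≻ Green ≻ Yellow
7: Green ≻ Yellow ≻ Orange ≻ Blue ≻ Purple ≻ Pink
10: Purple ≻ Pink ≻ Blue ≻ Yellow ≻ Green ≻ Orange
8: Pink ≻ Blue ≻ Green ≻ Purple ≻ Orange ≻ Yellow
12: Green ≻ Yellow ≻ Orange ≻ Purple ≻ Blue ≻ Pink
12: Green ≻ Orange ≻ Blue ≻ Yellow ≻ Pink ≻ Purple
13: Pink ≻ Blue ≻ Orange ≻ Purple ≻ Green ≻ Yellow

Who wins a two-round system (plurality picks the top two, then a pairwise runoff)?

Pink

Round 1 first-place votes: Blue 0, Orange 8, Yellow 0, Green 31, Purple 10, Pink 21. Green and Pink advance.
Runoff: Green is ranked above Pink on 31 ballots, Pink above Green on 39.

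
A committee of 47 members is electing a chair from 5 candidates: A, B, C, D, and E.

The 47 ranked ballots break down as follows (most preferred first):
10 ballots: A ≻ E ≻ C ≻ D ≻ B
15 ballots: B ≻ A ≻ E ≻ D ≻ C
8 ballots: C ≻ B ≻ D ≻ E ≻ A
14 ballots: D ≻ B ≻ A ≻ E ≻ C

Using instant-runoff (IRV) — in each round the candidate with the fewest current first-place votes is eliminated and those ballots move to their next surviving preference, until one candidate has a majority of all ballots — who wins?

D

Round 1: A 10, B 15, C 8, D 14, E 0. E eliminated.
Round 2: A 10, B 15, C 8, D 14. C eliminated.
Round 3: A 10, B 23, D 14. A eliminated.
Round 4: B 23, D 24. D has a majority (≥24).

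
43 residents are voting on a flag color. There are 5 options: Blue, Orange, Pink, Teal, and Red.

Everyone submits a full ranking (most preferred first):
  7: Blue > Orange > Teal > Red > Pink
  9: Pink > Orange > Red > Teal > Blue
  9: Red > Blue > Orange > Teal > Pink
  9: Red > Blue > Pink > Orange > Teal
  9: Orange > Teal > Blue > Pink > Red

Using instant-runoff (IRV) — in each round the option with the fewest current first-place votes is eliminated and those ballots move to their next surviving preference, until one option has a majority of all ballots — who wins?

Orange

Round 1: Blue 7, Orange 9, Pink 9, Teal 0, Red 18. Teal eliminated.
Round 2: Blue 7, Orange 9, Pink 9, Red 18. Blue eliminated.
Round 3: Orange 16, Pink 9, Red 18. Pink eliminated.
Round 4: Orange 25, Red 18. Orange has a majority (≥22).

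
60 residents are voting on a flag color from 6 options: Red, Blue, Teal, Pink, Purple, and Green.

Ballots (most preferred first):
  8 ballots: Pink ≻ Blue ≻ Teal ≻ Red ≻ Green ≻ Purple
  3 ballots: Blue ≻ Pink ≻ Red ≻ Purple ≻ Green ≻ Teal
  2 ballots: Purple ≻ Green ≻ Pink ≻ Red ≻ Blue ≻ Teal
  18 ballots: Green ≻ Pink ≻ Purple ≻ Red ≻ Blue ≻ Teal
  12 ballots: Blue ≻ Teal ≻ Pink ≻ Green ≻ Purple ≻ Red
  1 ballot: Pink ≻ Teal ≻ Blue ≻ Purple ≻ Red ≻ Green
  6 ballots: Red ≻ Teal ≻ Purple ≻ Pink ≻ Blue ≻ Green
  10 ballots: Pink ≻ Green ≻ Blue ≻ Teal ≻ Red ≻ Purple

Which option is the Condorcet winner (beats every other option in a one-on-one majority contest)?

Pink vs Red: 54–6
Pink vs Blue: 45–15
Pink vs Teal: 42–18
Pink vs Purple: 52–8
Pink vs Green: 40–20
Pink beats every other option.

Pink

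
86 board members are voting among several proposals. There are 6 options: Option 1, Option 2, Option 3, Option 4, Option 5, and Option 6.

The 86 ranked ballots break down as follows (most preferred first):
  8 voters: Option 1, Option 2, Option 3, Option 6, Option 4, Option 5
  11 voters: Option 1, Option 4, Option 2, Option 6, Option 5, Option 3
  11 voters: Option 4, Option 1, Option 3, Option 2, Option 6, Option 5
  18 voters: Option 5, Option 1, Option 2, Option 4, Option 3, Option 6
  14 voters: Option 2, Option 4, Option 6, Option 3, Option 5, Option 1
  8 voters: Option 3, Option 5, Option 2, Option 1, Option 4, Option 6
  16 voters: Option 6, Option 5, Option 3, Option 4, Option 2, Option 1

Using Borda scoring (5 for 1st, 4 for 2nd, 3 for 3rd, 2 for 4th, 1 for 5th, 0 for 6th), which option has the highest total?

Option 1: 8×5 + 11×5 + 11×4 + 18×4 + 14×0 + 8×2 + 16×0 = 227
Option 2: 8×4 + 11×3 + 11×2 + 18×3 + 14×5 + 8×3 + 16×1 = 251
Option 3: 8×3 + 11×0 + 11×3 + 18×1 + 14×2 + 8×5 + 16×3 = 191
Option 4: 8×1 + 11×4 + 11×5 + 18×2 + 14×4 + 8×1 + 16×2 = 239
Option 5: 8×0 + 11×1 + 11×0 + 18×5 + 14×1 + 8×4 + 16×4 = 211
Option 6: 8×2 + 11×2 + 11×1 + 18×0 + 14×3 + 8×0 + 16×5 = 171

Option 2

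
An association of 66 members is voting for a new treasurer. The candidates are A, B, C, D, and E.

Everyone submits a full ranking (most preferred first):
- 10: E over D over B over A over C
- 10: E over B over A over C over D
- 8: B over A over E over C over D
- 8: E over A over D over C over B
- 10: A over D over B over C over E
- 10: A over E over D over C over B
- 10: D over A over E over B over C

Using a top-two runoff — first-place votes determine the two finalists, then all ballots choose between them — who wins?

A

Round 1 first-place votes: A 20, B 8, C 0, D 10, E 28. E and A advance.
Runoff: E is ranked above A on 28 ballots, A above E on 38.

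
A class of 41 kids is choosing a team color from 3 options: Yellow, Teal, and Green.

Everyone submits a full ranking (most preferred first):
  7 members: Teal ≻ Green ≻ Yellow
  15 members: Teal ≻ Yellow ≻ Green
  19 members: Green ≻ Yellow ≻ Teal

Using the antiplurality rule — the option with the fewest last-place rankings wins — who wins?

Yellow

Last-place votes: Yellow 7, Teal 19, Green 15.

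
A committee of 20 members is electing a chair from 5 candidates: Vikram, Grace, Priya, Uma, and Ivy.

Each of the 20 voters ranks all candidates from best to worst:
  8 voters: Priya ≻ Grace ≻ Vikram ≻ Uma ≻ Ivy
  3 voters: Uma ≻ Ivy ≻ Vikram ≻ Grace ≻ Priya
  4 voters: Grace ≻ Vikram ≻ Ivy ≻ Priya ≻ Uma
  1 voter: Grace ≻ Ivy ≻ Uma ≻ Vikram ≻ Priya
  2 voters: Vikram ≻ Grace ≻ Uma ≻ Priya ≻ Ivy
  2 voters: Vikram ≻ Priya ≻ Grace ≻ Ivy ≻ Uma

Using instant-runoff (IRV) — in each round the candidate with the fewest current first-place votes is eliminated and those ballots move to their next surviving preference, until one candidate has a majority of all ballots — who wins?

Round 1: Vikram 4, Grace 5, Priya 8, Uma 3, Ivy 0. Ivy eliminated.
Round 2: Vikram 4, Grace 5, Priya 8, Uma 3. Uma eliminated.
Round 3: Vikram 7, Grace 5, Priya 8. Grace eliminated.
Round 4: Vikram 12, Priya 8. Vikram has a majority (≥11).

Vikram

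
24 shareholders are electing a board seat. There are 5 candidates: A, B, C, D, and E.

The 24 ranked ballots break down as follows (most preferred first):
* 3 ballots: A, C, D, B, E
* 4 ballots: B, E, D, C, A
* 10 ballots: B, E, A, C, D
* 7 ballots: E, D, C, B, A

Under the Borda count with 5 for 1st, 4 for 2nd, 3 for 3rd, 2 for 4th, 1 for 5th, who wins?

A: 3×5 + 4×1 + 10×3 + 7×1 = 56
B: 3×2 + 4×5 + 10×5 + 7×2 = 90
C: 3×4 + 4×2 + 10×2 + 7×3 = 61
D: 3×3 + 4×3 + 10×1 + 7×4 = 59
E: 3×1 + 4×4 + 10×4 + 7×5 = 94

E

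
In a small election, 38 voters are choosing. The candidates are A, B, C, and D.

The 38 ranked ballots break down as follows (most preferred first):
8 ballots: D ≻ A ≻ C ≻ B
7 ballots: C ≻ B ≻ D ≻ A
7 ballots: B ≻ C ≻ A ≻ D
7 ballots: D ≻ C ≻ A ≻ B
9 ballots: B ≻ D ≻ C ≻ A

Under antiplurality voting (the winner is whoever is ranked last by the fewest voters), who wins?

Last-place votes: A 16, B 15, C 0, D 7.

C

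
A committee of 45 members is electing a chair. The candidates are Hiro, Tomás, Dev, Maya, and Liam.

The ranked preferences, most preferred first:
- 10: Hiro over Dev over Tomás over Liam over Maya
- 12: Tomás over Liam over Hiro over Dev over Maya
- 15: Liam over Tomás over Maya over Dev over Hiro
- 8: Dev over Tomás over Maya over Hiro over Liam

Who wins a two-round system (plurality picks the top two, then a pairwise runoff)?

Round 1 first-place votes: Hiro 10, Tomás 12, Dev 8, Maya 0, Liam 15. Liam and Tomás advance.
Runoff: Liam is ranked above Tomás on 15 ballots, Tomás above Liam on 30.

Tomás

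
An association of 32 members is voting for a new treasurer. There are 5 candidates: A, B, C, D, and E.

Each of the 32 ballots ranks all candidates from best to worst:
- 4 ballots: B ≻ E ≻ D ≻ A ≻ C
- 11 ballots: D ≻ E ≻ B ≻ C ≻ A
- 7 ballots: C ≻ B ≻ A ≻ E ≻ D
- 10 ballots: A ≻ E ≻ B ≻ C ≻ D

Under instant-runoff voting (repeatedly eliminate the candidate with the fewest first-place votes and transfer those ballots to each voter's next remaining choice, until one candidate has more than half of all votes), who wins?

Round 1: A 10, B 4, C 7, D 11, E 0. E eliminated.
Round 2: A 10, B 4, C 7, D 11. B eliminated.
Round 3: A 10, C 7, D 15. C eliminated.
Round 4: A 17, D 15. A has a majority (≥17).

A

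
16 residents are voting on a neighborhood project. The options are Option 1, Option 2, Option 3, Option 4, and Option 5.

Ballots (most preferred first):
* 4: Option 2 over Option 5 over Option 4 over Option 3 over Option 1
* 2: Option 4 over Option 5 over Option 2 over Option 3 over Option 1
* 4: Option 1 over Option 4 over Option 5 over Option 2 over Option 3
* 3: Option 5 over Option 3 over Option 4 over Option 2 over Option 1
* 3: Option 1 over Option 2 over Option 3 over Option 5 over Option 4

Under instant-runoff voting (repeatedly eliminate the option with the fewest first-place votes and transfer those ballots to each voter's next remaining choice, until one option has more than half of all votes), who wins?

Round 1: Option 1 7, Option 2 4, Option 3 0, Option 4 2, Option 5 3. Option 3 eliminated.
Round 2: Option 1 7, Option 2 4, Option 4 2, Option 5 3. Option 4 eliminated.
Round 3: Option 1 7, Option 2 4, Option 5 5. Option 2 eliminated.
Round 4: Option 1 7, Option 5 9. Option 5 has a majority (≥9).

Option 5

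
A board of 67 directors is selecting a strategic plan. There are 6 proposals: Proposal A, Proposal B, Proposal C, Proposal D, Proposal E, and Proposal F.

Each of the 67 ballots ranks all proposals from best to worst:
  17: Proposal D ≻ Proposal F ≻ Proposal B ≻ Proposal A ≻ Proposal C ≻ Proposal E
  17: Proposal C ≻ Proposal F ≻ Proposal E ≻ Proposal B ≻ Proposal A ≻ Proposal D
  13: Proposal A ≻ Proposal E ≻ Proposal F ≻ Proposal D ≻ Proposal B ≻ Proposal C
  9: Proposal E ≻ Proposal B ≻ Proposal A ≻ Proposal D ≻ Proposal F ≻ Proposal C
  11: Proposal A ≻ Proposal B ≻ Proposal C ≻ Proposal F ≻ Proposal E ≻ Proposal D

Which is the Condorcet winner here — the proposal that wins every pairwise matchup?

Proposal F

Proposal F vs Proposal A: 34–33
Proposal F vs Proposal B: 47–20
Proposal F vs Proposal C: 39–28
Proposal F vs Proposal D: 41–26
Proposal F vs Proposal E: 45–22
Proposal F beats every other proposal.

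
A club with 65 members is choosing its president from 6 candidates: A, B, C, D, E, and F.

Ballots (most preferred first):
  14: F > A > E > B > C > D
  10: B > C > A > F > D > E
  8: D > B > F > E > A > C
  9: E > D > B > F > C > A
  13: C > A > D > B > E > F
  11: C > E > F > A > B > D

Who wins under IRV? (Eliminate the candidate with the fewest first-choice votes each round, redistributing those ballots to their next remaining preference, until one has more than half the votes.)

Round 1: A 0, B 10, C 24, D 8, E 9, F 14. A eliminated.
Round 2: B 10, C 24, D 8, E 9, F 14. D eliminated.
Round 3: B 18, C 24, E 9, F 14. E eliminated.
Round 4: B 27, C 24, F 14. F eliminated.
Round 5: B 41, C 24. B has a majority (≥33).

B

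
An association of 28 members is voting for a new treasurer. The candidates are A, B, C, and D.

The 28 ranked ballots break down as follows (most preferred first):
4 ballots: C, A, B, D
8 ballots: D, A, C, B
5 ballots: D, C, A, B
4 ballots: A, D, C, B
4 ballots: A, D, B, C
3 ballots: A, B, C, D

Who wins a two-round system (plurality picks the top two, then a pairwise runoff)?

A

Round 1 first-place votes: A 11, B 0, C 4, D 13. D and A advance.
Runoff: D is ranked above A on 13 ballots, A above D on 15.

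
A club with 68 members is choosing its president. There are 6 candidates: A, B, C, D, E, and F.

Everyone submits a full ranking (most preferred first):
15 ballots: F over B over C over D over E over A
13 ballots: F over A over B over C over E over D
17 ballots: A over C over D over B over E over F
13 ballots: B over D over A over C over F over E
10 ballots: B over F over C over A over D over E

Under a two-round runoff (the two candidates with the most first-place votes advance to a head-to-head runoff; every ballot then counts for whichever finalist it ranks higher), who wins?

B

Round 1 first-place votes: A 17, B 23, C 0, D 0, E 0, F 28. F and B advance.
Runoff: F is ranked above B on 28 ballots, B above F on 40.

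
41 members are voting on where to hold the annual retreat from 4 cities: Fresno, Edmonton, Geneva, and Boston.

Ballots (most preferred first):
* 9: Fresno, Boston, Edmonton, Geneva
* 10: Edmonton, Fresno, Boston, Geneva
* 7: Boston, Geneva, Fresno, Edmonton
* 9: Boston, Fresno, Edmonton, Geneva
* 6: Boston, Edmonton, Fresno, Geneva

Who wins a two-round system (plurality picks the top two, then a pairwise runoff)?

Round 1 first-place votes: Fresno 9, Edmonton 10, Geneva 0, Boston 22. Boston and Edmonton advance.
Runoff: Boston is ranked above Edmonton on 31 ballots, Edmonton above Boston on 10.

Boston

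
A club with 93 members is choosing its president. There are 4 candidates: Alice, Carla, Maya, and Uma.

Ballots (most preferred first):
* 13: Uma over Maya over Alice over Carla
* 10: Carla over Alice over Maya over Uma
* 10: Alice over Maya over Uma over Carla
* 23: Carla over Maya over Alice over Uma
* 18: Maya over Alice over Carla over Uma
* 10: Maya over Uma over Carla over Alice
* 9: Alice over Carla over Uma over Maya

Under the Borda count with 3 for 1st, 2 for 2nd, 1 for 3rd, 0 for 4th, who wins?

Maya

Alice: 13×1 + 10×2 + 10×3 + 23×1 + 18×2 + 10×0 + 9×3 = 149
Carla: 13×0 + 10×3 + 10×0 + 23×3 + 18×1 + 10×1 + 9×2 = 145
Maya: 13×2 + 10×1 + 10×2 + 23×2 + 18×3 + 10×3 + 9×0 = 186
Uma: 13×3 + 10×0 + 10×1 + 23×0 + 18×0 + 10×2 + 9×1 = 78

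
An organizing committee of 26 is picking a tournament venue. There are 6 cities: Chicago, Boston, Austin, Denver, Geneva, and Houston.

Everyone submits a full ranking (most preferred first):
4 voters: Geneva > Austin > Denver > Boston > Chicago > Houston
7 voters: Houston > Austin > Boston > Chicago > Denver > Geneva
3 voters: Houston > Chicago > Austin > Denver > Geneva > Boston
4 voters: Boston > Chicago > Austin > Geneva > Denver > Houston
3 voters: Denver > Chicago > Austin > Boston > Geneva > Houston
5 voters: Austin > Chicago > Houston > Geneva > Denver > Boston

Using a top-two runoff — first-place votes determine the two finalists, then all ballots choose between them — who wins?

Austin

Round 1 first-place votes: Chicago 0, Boston 4, Austin 5, Denver 3, Geneva 4, Houston 10. Houston and Austin advance.
Runoff: Houston is ranked above Austin on 10 ballots, Austin above Houston on 16.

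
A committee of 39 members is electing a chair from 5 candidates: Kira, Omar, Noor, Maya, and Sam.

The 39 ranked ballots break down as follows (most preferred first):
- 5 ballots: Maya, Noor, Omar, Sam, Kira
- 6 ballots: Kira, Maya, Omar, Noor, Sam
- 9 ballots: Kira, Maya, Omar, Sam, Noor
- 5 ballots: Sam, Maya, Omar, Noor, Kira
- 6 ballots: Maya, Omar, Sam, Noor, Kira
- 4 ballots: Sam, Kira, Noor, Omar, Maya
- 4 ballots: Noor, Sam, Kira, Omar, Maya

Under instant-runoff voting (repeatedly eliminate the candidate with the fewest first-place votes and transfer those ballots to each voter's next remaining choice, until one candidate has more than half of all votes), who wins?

Sam

Round 1: Kira 15, Omar 0, Noor 4, Maya 11, Sam 9. Omar eliminated.
Round 2: Kira 15, Noor 4, Maya 11, Sam 9. Noor eliminated.
Round 3: Kira 15, Maya 11, Sam 13. Maya eliminated.
Round 4: Kira 15, Sam 24. Sam has a majority (≥20).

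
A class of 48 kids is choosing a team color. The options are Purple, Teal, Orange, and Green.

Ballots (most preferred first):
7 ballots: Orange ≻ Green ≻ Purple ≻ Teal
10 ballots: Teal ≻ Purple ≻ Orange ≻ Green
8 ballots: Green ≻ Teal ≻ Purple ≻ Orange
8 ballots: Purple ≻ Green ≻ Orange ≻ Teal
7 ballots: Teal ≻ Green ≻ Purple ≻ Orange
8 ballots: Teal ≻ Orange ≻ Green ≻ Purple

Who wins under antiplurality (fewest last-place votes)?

Purple

Last-place votes: Purple 8, Teal 15, Orange 15, Green 10.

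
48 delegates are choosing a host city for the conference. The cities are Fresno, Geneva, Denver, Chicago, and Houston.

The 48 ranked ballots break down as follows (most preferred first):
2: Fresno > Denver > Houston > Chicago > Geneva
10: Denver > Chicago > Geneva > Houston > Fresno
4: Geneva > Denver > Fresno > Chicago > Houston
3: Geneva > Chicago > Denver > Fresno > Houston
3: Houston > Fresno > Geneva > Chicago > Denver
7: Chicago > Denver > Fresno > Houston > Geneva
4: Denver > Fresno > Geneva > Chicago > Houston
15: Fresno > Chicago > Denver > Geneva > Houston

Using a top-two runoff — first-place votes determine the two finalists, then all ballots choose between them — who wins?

Round 1 first-place votes: Fresno 17, Geneva 7, Denver 14, Chicago 7, Houston 3. Fresno and Denver advance.
Runoff: Fresno is ranked above Denver on 20 ballots, Denver above Fresno on 28.

Denver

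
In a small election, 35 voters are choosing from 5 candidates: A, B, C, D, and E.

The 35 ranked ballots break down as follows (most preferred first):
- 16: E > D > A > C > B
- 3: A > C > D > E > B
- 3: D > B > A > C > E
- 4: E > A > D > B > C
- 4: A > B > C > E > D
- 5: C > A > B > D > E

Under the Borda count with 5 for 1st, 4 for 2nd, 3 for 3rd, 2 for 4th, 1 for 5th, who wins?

A

A: 16×3 + 3×5 + 3×3 + 4×4 + 4×5 + 5×4 = 128
B: 16×1 + 3×1 + 3×4 + 4×2 + 4×4 + 5×3 = 70
C: 16×2 + 3×4 + 3×2 + 4×1 + 4×3 + 5×5 = 91
D: 16×4 + 3×3 + 3×5 + 4×3 + 4×1 + 5×2 = 114
E: 16×5 + 3×2 + 3×1 + 4×5 + 4×2 + 5×1 = 122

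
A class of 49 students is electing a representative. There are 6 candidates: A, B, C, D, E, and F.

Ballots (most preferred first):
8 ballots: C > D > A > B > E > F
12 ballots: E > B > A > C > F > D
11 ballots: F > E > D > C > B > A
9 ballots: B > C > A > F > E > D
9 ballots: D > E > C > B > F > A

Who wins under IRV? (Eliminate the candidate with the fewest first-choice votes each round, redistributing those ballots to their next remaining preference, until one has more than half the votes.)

F

Round 1: A 0, B 9, C 8, D 9, E 12, F 11. A eliminated.
Round 2: B 9, C 8, D 9, E 12, F 11. C eliminated.
Round 3: B 9, D 17, E 12, F 11. B eliminated.
Round 4: D 17, E 12, F 20. E eliminated.
Round 5: D 17, F 32. F has a majority (≥25).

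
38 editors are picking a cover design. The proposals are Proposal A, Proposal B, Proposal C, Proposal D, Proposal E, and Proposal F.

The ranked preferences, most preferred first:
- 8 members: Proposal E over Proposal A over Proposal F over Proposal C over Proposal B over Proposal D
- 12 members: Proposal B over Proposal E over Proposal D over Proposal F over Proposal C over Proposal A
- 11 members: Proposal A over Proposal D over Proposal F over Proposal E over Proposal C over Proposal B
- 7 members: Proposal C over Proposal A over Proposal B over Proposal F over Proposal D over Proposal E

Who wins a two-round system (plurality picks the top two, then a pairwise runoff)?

Proposal A

Round 1 first-place votes: Proposal A 11, Proposal B 12, Proposal C 7, Proposal D 0, Proposal E 8, Proposal F 0. Proposal B and Proposal A advance.
Runoff: Proposal B is ranked above Proposal A on 12 ballots, Proposal A above Proposal B on 26.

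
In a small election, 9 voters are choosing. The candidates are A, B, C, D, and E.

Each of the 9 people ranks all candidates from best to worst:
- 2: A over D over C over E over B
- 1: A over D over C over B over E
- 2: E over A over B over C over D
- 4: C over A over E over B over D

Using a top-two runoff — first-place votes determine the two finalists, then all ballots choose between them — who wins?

A

Round 1 first-place votes: A 3, B 0, C 4, D 0, E 2. C and A advance.
Runoff: C is ranked above A on 4 ballots, A above C on 5.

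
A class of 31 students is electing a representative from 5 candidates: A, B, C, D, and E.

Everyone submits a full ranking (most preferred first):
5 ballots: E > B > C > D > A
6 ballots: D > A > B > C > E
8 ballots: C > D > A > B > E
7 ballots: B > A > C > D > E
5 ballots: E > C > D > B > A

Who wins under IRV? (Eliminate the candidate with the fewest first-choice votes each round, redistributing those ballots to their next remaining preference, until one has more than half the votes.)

B

Round 1: A 0, B 7, C 8, D 6, E 10. A eliminated.
Round 2: B 7, C 8, D 6, E 10. D eliminated.
Round 3: B 13, C 8, E 10. C eliminated.
Round 4: B 21, E 10. B has a majority (≥16).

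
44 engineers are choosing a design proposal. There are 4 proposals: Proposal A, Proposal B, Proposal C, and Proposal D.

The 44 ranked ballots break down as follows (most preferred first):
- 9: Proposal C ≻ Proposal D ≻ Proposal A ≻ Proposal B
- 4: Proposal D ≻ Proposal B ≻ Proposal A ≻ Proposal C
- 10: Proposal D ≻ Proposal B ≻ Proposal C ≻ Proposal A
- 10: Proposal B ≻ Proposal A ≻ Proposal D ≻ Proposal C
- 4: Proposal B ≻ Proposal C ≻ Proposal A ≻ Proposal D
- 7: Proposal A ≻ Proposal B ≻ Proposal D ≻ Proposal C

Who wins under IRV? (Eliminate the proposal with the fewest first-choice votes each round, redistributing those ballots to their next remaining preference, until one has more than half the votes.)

Round 1: Proposal A 7, Proposal B 14, Proposal C 9, Proposal D 14. Proposal A eliminated.
Round 2: Proposal B 21, Proposal C 9, Proposal D 14. Proposal C eliminated.
Round 3: Proposal B 21, Proposal D 23. Proposal D has a majority (≥23).

Proposal D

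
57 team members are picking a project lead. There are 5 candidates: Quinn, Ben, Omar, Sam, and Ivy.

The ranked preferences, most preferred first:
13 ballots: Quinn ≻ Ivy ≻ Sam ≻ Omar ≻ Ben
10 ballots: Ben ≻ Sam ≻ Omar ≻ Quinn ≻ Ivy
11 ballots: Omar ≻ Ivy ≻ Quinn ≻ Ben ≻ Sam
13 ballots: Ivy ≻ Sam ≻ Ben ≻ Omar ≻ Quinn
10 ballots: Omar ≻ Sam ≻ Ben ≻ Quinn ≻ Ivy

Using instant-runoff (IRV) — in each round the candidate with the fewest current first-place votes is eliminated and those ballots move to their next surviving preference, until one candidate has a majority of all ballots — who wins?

Round 1: Quinn 13, Ben 10, Omar 21, Sam 0, Ivy 13. Sam eliminated.
Round 2: Quinn 13, Ben 10, Omar 21, Ivy 13. Ben eliminated.
Round 3: Quinn 13, Omar 31, Ivy 13. Omar has a majority (≥29).

Omar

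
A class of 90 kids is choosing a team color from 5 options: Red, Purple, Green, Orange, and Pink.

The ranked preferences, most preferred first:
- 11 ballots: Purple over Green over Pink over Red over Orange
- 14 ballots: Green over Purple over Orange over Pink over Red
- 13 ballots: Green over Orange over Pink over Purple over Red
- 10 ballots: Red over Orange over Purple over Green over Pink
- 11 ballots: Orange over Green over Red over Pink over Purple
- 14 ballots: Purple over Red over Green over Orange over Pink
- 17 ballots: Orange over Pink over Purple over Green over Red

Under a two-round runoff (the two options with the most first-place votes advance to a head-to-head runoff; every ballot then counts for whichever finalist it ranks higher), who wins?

Round 1 first-place votes: Red 10, Purple 25, Green 27, Orange 28, Pink 0. Orange and Green advance.
Runoff: Orange is ranked above Green on 38 ballots, Green above Orange on 52.

Green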